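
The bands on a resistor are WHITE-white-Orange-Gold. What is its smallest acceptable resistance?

94050 Ω

White → 9 (first significant figure)
White → 9 (second significant figure)
Orange → ×10^3 multiplier
Gold → ±5% tolerance
99 × 1000 = 99000 Ω
Smallest = 99000 × (1 − 5/100) = 94050 Ω.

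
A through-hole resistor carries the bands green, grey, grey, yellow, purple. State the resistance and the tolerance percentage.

5880000 Ω ±0.1%

Green → 5 (first significant figure)
Grey → 8 (second significant figure)
Grey → 8 (third significant figure)
Yellow → ×10^4 multiplier
Violet → ±0.1% tolerance
588 × 10000 = 5880000 Ω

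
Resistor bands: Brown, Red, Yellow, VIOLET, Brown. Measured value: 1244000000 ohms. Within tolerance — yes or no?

yes

Brown → 1 (first significant figure)
Red → 2 (second significant figure)
Yellow → 4 (third significant figure)
Violet → ×10^7 multiplier
Brown → ±1% tolerance
124 × 10000000 = 1240000000 Ω
Allowed range: 1227600000 Ω to 1252400000 Ω.
1244000000 ohms lies inside that range.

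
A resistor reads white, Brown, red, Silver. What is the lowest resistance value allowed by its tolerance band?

8190 Ω

White → 9 (first significant figure)
Brown → 1 (second significant figure)
Red → ×10^2 multiplier
Silver → ±10% tolerance
91 × 100 = 9100 Ω
Lowest = 9100 × (1 − 10/100) = 8190 Ω.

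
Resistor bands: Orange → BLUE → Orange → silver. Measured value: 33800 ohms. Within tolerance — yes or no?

yes

Orange → 3 (first significant figure)
Blue → 6 (second significant figure)
Orange → ×10^3 multiplier
Silver → ±10% tolerance
36 × 1000 = 36000 Ω
Allowed range: 32400 Ω to 39600 Ω.
33800 ohms lies inside that range.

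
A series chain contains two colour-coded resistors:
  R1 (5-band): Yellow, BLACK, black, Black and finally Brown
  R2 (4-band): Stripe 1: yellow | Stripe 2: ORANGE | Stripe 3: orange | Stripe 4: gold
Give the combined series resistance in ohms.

R1: yellow, black, black → 400; black ×1 → 400 Ω.
R2: yellow, orange → 43; orange ×10^3 → 43000 Ω.
Series: 400 + 43000 = 43400 Ω.

43400 Ω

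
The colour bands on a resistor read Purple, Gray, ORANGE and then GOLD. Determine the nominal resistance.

Violet → 7 (first significant figure)
Grey → 8 (second significant figure)
Orange → ×10^3 multiplier
78 × 1000 = 78000 Ω

78000 Ω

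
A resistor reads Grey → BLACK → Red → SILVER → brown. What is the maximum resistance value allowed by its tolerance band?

8.1002 Ω

Grey → 8 (first significant figure)
Black → 0 (second significant figure)
Red → 2 (third significant figure)
Silver → ×0.01 multiplier
Brown → ±1% tolerance
802 × 0.01 = 8.02 Ω
Maximum = 8.02 × (1 + 1/100) = 8.1002 Ω.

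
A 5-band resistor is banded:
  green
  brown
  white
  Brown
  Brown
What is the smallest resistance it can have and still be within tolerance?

Green → 5 (first significant figure)
Brown → 1 (second significant figure)
White → 9 (third significant figure)
Brown → ×10 multiplier
Brown → ±1% tolerance
519 × 10 = 5190 Ω
Smallest = 5190 × (1 − 1/100) = 5138.1 Ω.

5138.1 Ω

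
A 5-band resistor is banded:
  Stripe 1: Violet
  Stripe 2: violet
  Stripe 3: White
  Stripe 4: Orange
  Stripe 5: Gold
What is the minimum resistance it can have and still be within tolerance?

Violet → 7 (first significant figure)
Violet → 7 (second significant figure)
White → 9 (third significant figure)
Orange → ×10^3 multiplier
Gold → ±5% tolerance
779 × 1000 = 779000 Ω
Minimum = 779000 × (1 − 5/100) = 740050 Ω.

740050 Ω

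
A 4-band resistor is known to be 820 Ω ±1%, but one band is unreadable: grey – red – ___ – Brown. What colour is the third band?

brown

820 Ω = 82 × 10^1.
The third band is the multiplier, 10^1, which is brown.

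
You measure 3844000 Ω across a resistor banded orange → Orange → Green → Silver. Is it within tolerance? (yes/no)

no

Orange → 3 (first significant figure)
Orange → 3 (second significant figure)
Green → ×10^5 multiplier
Silver → ±10% tolerance
33 × 100000 = 3300000 Ω
Allowed range: 2970000 Ω to 3630000 Ω.
3844000 Ω lies outside that range.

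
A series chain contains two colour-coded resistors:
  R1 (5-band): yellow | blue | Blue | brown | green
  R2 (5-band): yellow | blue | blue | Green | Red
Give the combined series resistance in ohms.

46604660 Ω

R1: yellow, blue, blue → 466; brown ×10 → 4660 Ω.
R2: yellow, blue, blue → 466; green ×10^5 → 46600000 Ω.
Series: 4660 + 46600000 = 46604660 Ω.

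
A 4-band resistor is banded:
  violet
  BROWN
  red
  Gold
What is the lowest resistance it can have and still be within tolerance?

6745 Ω

Violet → 7 (first significant figure)
Brown → 1 (second significant figure)
Red → ×10^2 multiplier
Gold → ±5% tolerance
71 × 100 = 7100 Ω
Lowest = 7100 × (1 − 5/100) = 6745 Ω.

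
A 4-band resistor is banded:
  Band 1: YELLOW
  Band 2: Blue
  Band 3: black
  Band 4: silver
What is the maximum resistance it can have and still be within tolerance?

50.6 Ω

Yellow → 4 (first significant figure)
Blue → 6 (second significant figure)
Black → ×1 multiplier
Silver → ±10% tolerance
46 × 1 = 46 Ω
Maximum = 46 × (1 + 10/100) = 50.6 Ω.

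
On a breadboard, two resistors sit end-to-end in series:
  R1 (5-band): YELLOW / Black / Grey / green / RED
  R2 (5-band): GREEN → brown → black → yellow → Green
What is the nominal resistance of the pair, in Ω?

45900000 Ω

R1: yellow, black, grey → 408; green ×10^5 → 40800000 Ω.
R2: green, brown, black → 510; yellow ×10^4 → 5100000 Ω.
Series: 40800000 + 5100000 = 45900000 Ω.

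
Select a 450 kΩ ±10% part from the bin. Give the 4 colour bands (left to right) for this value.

450000 Ω = 45 × 10^4.
4 → yellow
5 → green
Multiplier 10^4 → yellow.
±10% tolerance → silver.

yellow, green, yellow, silver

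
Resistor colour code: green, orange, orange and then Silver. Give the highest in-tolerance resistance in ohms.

58300 Ω

Green → 5 (first significant figure)
Orange → 3 (second significant figure)
Orange → ×10^3 multiplier
Silver → ±10% tolerance
53 × 1000 = 53000 Ω
Highest = 53000 × (1 + 10/100) = 58300 Ω.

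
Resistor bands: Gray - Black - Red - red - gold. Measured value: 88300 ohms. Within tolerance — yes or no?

no

Grey → 8 (first significant figure)
Black → 0 (second significant figure)
Red → 2 (third significant figure)
Red → ×10^2 multiplier
Gold → ±5% tolerance
802 × 100 = 80200 Ω
Allowed range: 76190 Ω to 84210 Ω.
88300 ohms lies outside that range.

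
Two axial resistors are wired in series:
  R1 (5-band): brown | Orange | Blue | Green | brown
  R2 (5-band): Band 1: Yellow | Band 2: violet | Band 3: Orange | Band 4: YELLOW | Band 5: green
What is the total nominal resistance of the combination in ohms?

18330000 Ω

R1: brown, orange, blue → 136; green ×10^5 → 13600000 Ω.
R2: yellow, violet, orange → 473; yellow ×10^4 → 4730000 Ω.
Series: 13600000 + 4730000 = 18330000 Ω.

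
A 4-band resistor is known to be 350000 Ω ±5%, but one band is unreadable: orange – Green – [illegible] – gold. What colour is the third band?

yellow

350000 Ω = 35 × 10^4.
The third band is the multiplier, 10^4, which is yellow.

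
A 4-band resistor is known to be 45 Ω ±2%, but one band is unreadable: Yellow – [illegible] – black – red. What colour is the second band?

green

45 Ω = 45 × 10^0.
The second band gives digit 5 of the significand, and 5 is green.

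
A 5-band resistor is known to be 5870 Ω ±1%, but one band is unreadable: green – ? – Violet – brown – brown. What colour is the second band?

grey

5870 Ω = 587 × 10^1.
The second band gives digit 8 of the significand, and 8 is grey.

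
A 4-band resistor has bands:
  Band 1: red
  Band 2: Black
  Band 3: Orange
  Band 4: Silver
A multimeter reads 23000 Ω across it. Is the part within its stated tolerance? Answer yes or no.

Red → 2 (first significant figure)
Black → 0 (second significant figure)
Orange → ×10^3 multiplier
Silver → ±10% tolerance
20 × 1000 = 20000 Ω
Allowed range: 18000 Ω to 22000 Ω.
23000 Ω lies outside that range.

no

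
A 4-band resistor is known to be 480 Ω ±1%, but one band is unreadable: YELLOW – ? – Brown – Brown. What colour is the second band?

grey

480 Ω = 48 × 10^1.
The second band gives digit 8 of the significand, and 8 is grey.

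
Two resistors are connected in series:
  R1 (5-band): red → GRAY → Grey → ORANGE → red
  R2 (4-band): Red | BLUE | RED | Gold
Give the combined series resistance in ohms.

R1: red, grey, grey → 288; orange ×10^3 → 288000 Ω.
R2: red, blue → 26; red ×10^2 → 2600 Ω.
Series: 288000 + 2600 = 290600 Ω.

290600 Ω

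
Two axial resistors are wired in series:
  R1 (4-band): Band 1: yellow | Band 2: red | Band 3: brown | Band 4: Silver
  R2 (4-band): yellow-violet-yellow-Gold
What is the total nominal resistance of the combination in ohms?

R1: yellow, red → 42; brown ×10 → 420 Ω.
R2: yellow, violet → 47; yellow ×10^4 → 470000 Ω.
Series: 420 + 470000 = 470420 Ω.

470420 Ω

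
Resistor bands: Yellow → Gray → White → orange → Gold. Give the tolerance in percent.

The last band, gold, is the tolerance band.
Gold corresponds to ±5%.

±5%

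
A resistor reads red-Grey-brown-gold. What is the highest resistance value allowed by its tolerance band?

Red → 2 (first significant figure)
Grey → 8 (second significant figure)
Brown → ×10 multiplier
Gold → ±5% tolerance
28 × 10 = 280 Ω
Highest = 280 × (1 + 5/100) = 294 Ω.

294 Ω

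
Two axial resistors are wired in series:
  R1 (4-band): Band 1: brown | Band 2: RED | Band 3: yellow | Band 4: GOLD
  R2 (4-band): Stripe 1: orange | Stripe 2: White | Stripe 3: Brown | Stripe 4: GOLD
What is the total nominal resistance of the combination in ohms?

120390 Ω

R1: brown, red → 12; yellow ×10^4 → 120000 Ω.
R2: orange, white → 39; brown ×10 → 390 Ω.
Series: 120000 + 390 = 120390 Ω.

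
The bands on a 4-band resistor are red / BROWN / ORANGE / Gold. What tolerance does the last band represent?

The last band, gold, is the tolerance band.
Gold corresponds to ±5%.

±5%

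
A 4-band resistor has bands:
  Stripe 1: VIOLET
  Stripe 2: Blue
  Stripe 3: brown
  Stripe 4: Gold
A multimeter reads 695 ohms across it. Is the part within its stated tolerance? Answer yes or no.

Violet → 7 (first significant figure)
Blue → 6 (second significant figure)
Brown → ×10 multiplier
Gold → ±5% tolerance
76 × 10 = 760 Ω
Allowed range: 722 Ω to 798 Ω.
695 ohms lies outside that range.

no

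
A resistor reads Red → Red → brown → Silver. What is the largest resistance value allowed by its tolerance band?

Red → 2 (first significant figure)
Red → 2 (second significant figure)
Brown → ×10 multiplier
Silver → ±10% tolerance
22 × 10 = 220 Ω
Largest = 220 × (1 + 10/100) = 242 Ω.

242 Ω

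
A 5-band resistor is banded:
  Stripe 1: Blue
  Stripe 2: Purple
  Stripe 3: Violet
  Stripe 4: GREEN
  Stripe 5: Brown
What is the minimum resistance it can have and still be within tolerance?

67023000 Ω

Blue → 6 (first significant figure)
Violet → 7 (second significant figure)
Violet → 7 (third significant figure)
Green → ×10^5 multiplier
Brown → ±1% tolerance
677 × 100000 = 67700000 Ω
Minimum = 67700000 × (1 − 1/100) = 67023000 Ω.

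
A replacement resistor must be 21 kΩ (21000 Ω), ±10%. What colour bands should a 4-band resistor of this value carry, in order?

21000 Ω = 21 × 10^3.
2 → red
1 → brown
Multiplier 10^3 → orange.
±10% tolerance → silver.

red, brown, orange, silver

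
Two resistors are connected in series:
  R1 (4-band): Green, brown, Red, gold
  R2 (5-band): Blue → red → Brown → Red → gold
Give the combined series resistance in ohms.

R1: green, brown → 51; red ×10^2 → 5100 Ω.
R2: blue, red, brown → 621; red ×10^2 → 62100 Ω.
Series: 5100 + 62100 = 67200 Ω.

67200 Ω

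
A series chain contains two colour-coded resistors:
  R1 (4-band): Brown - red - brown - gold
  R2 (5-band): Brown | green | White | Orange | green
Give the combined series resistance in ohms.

159120 Ω

R1: brown, red → 12; brown ×10 → 120 Ω.
R2: brown, green, white → 159; orange ×10^3 → 159000 Ω.
Series: 120 + 159000 = 159120 Ω.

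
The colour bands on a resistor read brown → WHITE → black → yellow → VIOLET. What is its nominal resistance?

Brown → 1 (first significant figure)
White → 9 (second significant figure)
Black → 0 (third significant figure)
Yellow → ×10^4 multiplier
190 × 10000 = 1900000 Ω

1900000 Ω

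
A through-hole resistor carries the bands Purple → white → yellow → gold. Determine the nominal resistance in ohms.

790000 Ω

Violet → 7 (first significant figure)
White → 9 (second significant figure)
Yellow → ×10^4 multiplier
79 × 10000 = 790000 Ω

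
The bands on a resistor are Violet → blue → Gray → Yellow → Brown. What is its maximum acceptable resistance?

Violet → 7 (first significant figure)
Blue → 6 (second significant figure)
Grey → 8 (third significant figure)
Yellow → ×10^4 multiplier
Brown → ±1% tolerance
768 × 10000 = 7680000 Ω
Maximum = 7680000 × (1 + 1/100) = 7756800 Ω.

7756800 Ω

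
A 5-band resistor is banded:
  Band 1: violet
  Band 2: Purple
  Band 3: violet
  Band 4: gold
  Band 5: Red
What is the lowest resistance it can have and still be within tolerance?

Violet → 7 (first significant figure)
Violet → 7 (second significant figure)
Violet → 7 (third significant figure)
Gold → ×0.1 multiplier
Red → ±2% tolerance
777 × 0.1 = 77.7 Ω
Lowest = 77.7 × (1 − 2/100) = 76.146 Ω.

76.146 Ω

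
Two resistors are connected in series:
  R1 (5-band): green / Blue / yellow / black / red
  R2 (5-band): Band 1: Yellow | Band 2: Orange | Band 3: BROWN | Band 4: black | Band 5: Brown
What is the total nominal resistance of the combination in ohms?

995 Ω

R1: green, blue, yellow → 564; black ×1 → 564 Ω.
R2: yellow, orange, brown → 431; black ×1 → 431 Ω.
Series: 564 + 431 = 995 Ω.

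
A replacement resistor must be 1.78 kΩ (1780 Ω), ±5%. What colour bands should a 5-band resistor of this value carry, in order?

1780 Ω = 178 × 10^1.
1 → brown
7 → violet
8 → grey
Multiplier 10^1 → brown.
±5% tolerance → gold.

brown, violet, grey, brown, gold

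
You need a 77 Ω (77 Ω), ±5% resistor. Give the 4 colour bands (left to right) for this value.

77 Ω = 77 × 10^0.
7 → violet
7 → violet
Multiplier 10^0 → black.
±5% tolerance → gold.

violet, violet, black, gold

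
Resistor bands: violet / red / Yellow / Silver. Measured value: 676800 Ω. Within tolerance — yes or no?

Violet → 7 (first significant figure)
Red → 2 (second significant figure)
Yellow → ×10^4 multiplier
Silver → ±10% tolerance
72 × 10000 = 720000 Ω
Allowed range: 648000 Ω to 792000 Ω.
676800 Ω lies inside that range.

yes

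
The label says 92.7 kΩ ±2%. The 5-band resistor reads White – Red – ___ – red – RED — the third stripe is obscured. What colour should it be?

violet

92700 Ω = 927 × 10^2.
The third band gives digit 7 of the significand, and 7 is violet.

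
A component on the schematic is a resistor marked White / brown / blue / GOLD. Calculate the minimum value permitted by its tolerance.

86450000 Ω

White → 9 (first significant figure)
Brown → 1 (second significant figure)
Blue → ×10^6 multiplier
Gold → ±5% tolerance
91 × 1000000 = 91000000 Ω
Minimum = 91000000 × (1 − 5/100) = 86450000 Ω.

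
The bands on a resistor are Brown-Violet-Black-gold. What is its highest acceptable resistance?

17.85 Ω

Brown → 1 (first significant figure)
Violet → 7 (second significant figure)
Black → ×1 multiplier
Gold → ±5% tolerance
17 × 1 = 17 Ω
Highest = 17 × (1 + 5/100) = 17.85 Ω.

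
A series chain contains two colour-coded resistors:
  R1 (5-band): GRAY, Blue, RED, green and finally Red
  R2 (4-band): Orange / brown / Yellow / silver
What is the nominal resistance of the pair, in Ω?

R1: grey, blue, red → 862; green ×10^5 → 86200000 Ω.
R2: orange, brown → 31; yellow ×10^4 → 310000 Ω.
Series: 86200000 + 310000 = 86510000 Ω.

86510000 Ω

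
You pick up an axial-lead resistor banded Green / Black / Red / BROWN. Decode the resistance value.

5000 Ω

Green → 5 (first significant figure)
Black → 0 (second significant figure)
Red → ×10^2 multiplier
50 × 100 = 5000 Ω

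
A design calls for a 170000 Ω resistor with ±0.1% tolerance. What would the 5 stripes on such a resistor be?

brown, violet, black, orange, violet

170000 Ω = 170 × 10^3.
1 → brown
7 → violet
0 → black
Multiplier 10^3 → orange.
±0.1% tolerance → violet.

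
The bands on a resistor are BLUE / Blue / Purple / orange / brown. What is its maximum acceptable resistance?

673670 Ω

Blue → 6 (first significant figure)
Blue → 6 (second significant figure)
Violet → 7 (third significant figure)
Orange → ×10^3 multiplier
Brown → ±1% tolerance
667 × 1000 = 667000 Ω
Maximum = 667000 × (1 + 1/100) = 673670 Ω.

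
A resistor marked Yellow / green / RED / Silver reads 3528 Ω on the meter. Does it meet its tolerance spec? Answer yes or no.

no

Yellow → 4 (first significant figure)
Green → 5 (second significant figure)
Red → ×10^2 multiplier
Silver → ±10% tolerance
45 × 100 = 4500 Ω
Allowed range: 4050 Ω to 4950 Ω.
3528 Ω lies outside that range.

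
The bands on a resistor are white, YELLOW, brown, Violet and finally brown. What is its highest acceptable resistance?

White → 9 (first significant figure)
Yellow → 4 (second significant figure)
Brown → 1 (third significant figure)
Violet → ×10^7 multiplier
Brown → ±1% tolerance
941 × 10000000 = 9410000000 Ω
Highest = 9410000000 × (1 + 1/100) = 9504100000 Ω.

9504100000 Ω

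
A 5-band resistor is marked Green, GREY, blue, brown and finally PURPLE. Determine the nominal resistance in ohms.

5860 Ω

Green → 5 (first significant figure)
Grey → 8 (second significant figure)
Blue → 6 (third significant figure)
Brown → ×10 multiplier
586 × 10 = 5860 Ω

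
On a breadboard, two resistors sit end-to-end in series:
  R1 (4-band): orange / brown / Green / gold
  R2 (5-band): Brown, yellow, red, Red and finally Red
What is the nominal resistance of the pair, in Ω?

3114200 Ω

R1: orange, brown → 31; green ×10^5 → 3100000 Ω.
R2: brown, yellow, red → 142; red ×10^2 → 14200 Ω.
Series: 3100000 + 14200 = 3114200 Ω.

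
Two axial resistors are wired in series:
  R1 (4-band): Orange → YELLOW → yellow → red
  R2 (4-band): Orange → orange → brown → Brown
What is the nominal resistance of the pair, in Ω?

340330 Ω

R1: orange, yellow → 34; yellow ×10^4 → 340000 Ω.
R2: orange, orange → 33; brown ×10 → 330 Ω.
Series: 340000 + 330 = 340330 Ω.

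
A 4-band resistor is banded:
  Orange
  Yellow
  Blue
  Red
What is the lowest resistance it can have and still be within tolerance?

Orange → 3 (first significant figure)
Yellow → 4 (second significant figure)
Blue → ×10^6 multiplier
Red → ±2% tolerance
34 × 1000000 = 34000000 Ω
Lowest = 34000000 × (1 − 2/100) = 33320000 Ω.

33320000 Ω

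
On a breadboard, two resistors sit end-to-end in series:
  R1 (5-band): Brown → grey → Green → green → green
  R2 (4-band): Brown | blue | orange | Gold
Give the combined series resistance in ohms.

R1: brown, grey, green → 185; green ×10^5 → 18500000 Ω.
R2: brown, blue → 16; orange ×10^3 → 16000 Ω.
Series: 18500000 + 16000 = 18516000 Ω.

18516000 Ω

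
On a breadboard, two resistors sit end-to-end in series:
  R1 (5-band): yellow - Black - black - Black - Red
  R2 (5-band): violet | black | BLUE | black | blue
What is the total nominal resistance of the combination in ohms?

R1: yellow, black, black → 400; black ×1 → 400 Ω.
R2: violet, black, blue → 706; black ×1 → 706 Ω.
Series: 400 + 706 = 1106 Ω.

1106 Ω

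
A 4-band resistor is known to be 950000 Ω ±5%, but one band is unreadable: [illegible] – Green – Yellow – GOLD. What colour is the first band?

950000 Ω = 95 × 10^4.
The first band gives digit 9 of the significand, and 9 is white.

white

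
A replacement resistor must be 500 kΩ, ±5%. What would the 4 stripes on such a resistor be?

500000 Ω = 50 × 10^4.
5 → green
0 → black
Multiplier 10^4 → yellow.
±5% tolerance → gold.

green, black, yellow, gold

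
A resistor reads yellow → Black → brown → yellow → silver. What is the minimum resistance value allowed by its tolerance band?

Yellow → 4 (first significant figure)
Black → 0 (second significant figure)
Brown → 1 (third significant figure)
Yellow → ×10^4 multiplier
Silver → ±10% tolerance
401 × 10000 = 4010000 Ω
Minimum = 4010000 × (1 − 10/100) = 3609000 Ω.

3609000 Ω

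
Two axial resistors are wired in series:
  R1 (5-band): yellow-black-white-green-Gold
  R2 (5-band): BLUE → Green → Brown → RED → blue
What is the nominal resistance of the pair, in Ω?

40965100 Ω

R1: yellow, black, white → 409; green ×10^5 → 40900000 Ω.
R2: blue, green, brown → 651; red ×10^2 → 65100 Ω.
Series: 40900000 + 65100 = 40965100 Ω.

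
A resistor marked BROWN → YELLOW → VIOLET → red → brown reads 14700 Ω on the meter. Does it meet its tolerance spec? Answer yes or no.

yes

Brown → 1 (first significant figure)
Yellow → 4 (second significant figure)
Violet → 7 (third significant figure)
Red → ×10^2 multiplier
Brown → ±1% tolerance
147 × 100 = 14700 Ω
Allowed range: 14553 Ω to 14847 Ω.
14700 Ω lies inside that range.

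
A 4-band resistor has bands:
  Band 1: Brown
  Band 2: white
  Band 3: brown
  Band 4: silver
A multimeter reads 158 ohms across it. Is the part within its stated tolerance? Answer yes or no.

no

Brown → 1 (first significant figure)
White → 9 (second significant figure)
Brown → ×10 multiplier
Silver → ±10% tolerance
19 × 10 = 190 Ω
Allowed range: 171 Ω to 209 Ω.
158 ohms lies outside that range.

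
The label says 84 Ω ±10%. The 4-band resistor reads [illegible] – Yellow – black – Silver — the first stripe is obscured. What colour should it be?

grey

84 Ω = 84 × 10^0.
The first band gives digit 8 of the significand, and 8 is grey.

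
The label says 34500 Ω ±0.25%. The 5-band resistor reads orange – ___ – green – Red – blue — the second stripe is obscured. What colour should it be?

34500 Ω = 345 × 10^2.
The second band gives digit 4 of the significand, and 4 is yellow.

yellow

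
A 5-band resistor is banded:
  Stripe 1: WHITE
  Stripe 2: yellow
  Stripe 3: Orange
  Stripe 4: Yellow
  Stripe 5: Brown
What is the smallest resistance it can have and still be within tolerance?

9335700 Ω

White → 9 (first significant figure)
Yellow → 4 (second significant figure)
Orange → 3 (third significant figure)
Yellow → ×10^4 multiplier
Brown → ±1% tolerance
943 × 10000 = 9430000 Ω
Smallest = 9430000 × (1 − 1/100) = 9335700 Ω.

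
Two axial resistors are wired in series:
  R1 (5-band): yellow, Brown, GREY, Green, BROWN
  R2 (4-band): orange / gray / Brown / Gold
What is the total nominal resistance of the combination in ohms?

41800380 Ω

R1: yellow, brown, grey → 418; green ×10^5 → 41800000 Ω.
R2: orange, grey → 38; brown ×10 → 380 Ω.
Series: 41800000 + 380 = 41800380 Ω.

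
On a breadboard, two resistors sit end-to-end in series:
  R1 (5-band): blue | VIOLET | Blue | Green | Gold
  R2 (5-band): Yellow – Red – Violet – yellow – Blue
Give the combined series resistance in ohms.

R1: blue, violet, blue → 676; green ×10^5 → 67600000 Ω.
R2: yellow, red, violet → 427; yellow ×10^4 → 4270000 Ω.
Series: 67600000 + 4270000 = 71870000 Ω.

71870000 Ω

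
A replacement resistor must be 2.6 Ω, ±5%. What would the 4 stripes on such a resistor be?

2.6 Ω = 26 × 10^-1.
2 → red
6 → blue
Multiplier 10^-1 → gold.
±5% tolerance → gold.

red, blue, gold, gold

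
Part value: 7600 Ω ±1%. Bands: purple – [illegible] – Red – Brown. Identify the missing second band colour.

blue

7600 Ω = 76 × 10^2.
The second band gives digit 6 of the significand, and 6 is blue.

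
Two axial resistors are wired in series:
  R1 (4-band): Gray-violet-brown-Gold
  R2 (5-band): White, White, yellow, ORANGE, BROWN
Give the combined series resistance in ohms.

994870 Ω

R1: grey, violet → 87; brown ×10 → 870 Ω.
R2: white, white, yellow → 994; orange ×10^3 → 994000 Ω.
Series: 870 + 994000 = 994870 Ω.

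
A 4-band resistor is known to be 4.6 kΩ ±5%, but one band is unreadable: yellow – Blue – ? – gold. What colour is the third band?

red

4600 Ω = 46 × 10^2.
The third band is the multiplier, 10^2, which is red.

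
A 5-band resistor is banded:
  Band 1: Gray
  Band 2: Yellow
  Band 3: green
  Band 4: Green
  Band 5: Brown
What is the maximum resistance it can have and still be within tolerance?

Grey → 8 (first significant figure)
Yellow → 4 (second significant figure)
Green → 5 (third significant figure)
Green → ×10^5 multiplier
Brown → ±1% tolerance
845 × 100000 = 84500000 Ω
Maximum = 84500000 × (1 + 1/100) = 85345000 Ω.

85345000 Ω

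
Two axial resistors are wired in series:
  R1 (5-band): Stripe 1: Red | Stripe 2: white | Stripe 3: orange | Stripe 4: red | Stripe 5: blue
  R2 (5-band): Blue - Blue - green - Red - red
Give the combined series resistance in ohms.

95800 Ω

R1: red, white, orange → 293; red ×10^2 → 29300 Ω.
R2: blue, blue, green → 665; red ×10^2 → 66500 Ω.
Series: 29300 + 66500 = 95800 Ω.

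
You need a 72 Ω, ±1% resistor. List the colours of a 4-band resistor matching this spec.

72 Ω = 72 × 10^0.
7 → violet
2 → red
Multiplier 10^0 → black.
±1% tolerance → brown.

violet, red, black, brown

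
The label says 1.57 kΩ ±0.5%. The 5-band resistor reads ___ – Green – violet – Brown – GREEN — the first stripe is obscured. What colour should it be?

1570 Ω = 157 × 10^1.
The first band gives digit 1 of the significand, and 1 is brown.

brown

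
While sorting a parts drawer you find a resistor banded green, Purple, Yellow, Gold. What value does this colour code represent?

Green → 5 (first significant figure)
Violet → 7 (second significant figure)
Yellow → ×10^4 multiplier
57 × 10000 = 570000 Ω

570000 Ω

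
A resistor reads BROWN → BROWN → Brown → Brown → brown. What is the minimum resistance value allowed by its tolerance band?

1098.9 Ω

Brown → 1 (first significant figure)
Brown → 1 (second significant figure)
Brown → 1 (third significant figure)
Brown → ×10 multiplier
Brown → ±1% tolerance
111 × 10 = 1110 Ω
Minimum = 1110 × (1 − 1/100) = 1098.9 Ω.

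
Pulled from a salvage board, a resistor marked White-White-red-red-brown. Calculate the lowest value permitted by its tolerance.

White → 9 (first significant figure)
White → 9 (second significant figure)
Red → 2 (third significant figure)
Red → ×10^2 multiplier
Brown → ±1% tolerance
992 × 100 = 99200 Ω
Lowest = 99200 × (1 − 1/100) = 98208 Ω.

98208 Ω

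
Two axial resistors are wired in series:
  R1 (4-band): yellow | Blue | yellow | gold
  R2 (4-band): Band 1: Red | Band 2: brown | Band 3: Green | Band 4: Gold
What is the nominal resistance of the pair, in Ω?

2560000 Ω

R1: yellow, blue → 46; yellow ×10^4 → 460000 Ω.
R2: red, brown → 21; green ×10^5 → 2100000 Ω.
Series: 460000 + 2100000 = 2560000 Ω.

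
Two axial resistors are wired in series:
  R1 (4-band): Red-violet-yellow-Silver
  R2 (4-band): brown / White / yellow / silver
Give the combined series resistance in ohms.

460000 Ω

R1: red, violet → 27; yellow ×10^4 → 270000 Ω.
R2: brown, white → 19; yellow ×10^4 → 190000 Ω.
Series: 270000 + 190000 = 460000 Ω.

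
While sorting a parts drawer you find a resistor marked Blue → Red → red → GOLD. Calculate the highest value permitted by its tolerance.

6510 Ω

Blue → 6 (first significant figure)
Red → 2 (second significant figure)
Red → ×10^2 multiplier
Gold → ±5% tolerance
62 × 100 = 6200 Ω
Highest = 6200 × (1 + 5/100) = 6510 Ω.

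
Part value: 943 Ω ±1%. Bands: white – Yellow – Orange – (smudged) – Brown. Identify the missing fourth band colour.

black

943 Ω = 943 × 10^0.
The fourth band is the multiplier, 10^0, which is black.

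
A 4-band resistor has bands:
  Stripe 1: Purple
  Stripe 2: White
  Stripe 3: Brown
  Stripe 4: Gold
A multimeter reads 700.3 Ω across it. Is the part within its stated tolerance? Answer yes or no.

no

Violet → 7 (first significant figure)
White → 9 (second significant figure)
Brown → ×10 multiplier
Gold → ±5% tolerance
79 × 10 = 790 Ω
Allowed range: 750.5 Ω to 829.5 Ω.
700.3 Ω lies outside that range.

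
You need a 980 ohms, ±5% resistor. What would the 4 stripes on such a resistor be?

980 Ω = 98 × 10^1.
9 → white
8 → grey
Multiplier 10^1 → brown.
±5% tolerance → gold.

white, grey, brown, gold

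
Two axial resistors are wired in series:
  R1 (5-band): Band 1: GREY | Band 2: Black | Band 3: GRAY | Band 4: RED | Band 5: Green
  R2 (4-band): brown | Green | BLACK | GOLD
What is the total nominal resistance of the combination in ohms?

80815 Ω

R1: grey, black, grey → 808; red ×10^2 → 80800 Ω.
R2: brown, green → 15; black ×1 → 15 Ω.
Series: 80800 + 15 = 80815 Ω.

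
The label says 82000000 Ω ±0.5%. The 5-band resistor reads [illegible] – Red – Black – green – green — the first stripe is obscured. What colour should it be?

grey

82000000 Ω = 820 × 10^5.
The first band gives digit 8 of the significand, and 8 is grey.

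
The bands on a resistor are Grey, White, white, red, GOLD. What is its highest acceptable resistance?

94395 Ω

Grey → 8 (first significant figure)
White → 9 (second significant figure)
White → 9 (third significant figure)
Red → ×10^2 multiplier
Gold → ±5% tolerance
899 × 100 = 89900 Ω
Highest = 89900 × (1 + 5/100) = 94395 Ω.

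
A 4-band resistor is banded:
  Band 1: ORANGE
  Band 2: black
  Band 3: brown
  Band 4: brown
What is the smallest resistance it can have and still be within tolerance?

297 Ω

Orange → 3 (first significant figure)
Black → 0 (second significant figure)
Brown → ×10 multiplier
Brown → ±1% tolerance
30 × 10 = 300 Ω
Smallest = 300 × (1 − 1/100) = 297 Ω.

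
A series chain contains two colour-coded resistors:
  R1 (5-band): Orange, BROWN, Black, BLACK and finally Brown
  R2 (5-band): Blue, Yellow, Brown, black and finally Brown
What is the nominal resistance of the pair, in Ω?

951 Ω

R1: orange, brown, black → 310; black ×1 → 310 Ω.
R2: blue, yellow, brown → 641; black ×1 → 641 Ω.
Series: 310 + 641 = 951 Ω.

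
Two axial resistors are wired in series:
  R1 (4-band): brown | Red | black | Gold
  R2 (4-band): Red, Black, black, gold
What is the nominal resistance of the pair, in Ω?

R1: brown, red → 12; black ×1 → 12 Ω.
R2: red, black → 20; black ×1 → 20 Ω.
Series: 12 + 20 = 32 Ω.

32 Ω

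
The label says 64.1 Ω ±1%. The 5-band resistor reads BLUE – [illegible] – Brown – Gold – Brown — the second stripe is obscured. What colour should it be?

64.1 Ω = 641 × 10^-1.
The second band gives digit 4 of the significand, and 4 is yellow.

yellow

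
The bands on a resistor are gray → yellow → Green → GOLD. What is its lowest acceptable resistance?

7980000 Ω

Grey → 8 (first significant figure)
Yellow → 4 (second significant figure)
Green → ×10^5 multiplier
Gold → ±5% tolerance
84 × 100000 = 8400000 Ω
Lowest = 8400000 × (1 − 5/100) = 7980000 Ω.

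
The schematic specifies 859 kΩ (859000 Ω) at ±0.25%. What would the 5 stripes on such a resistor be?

859000 Ω = 859 × 10^3.
8 → grey
5 → green
9 → white
Multiplier 10^3 → orange.
±0.25% tolerance → blue.

grey, green, white, orange, blue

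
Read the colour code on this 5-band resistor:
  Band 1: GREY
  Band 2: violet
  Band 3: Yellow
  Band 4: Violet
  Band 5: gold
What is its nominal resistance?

Grey → 8 (first significant figure)
Violet → 7 (second significant figure)
Yellow → 4 (third significant figure)
Violet → ×10^7 multiplier
874 × 10000000 = 8740000000 Ω

8740000000 Ω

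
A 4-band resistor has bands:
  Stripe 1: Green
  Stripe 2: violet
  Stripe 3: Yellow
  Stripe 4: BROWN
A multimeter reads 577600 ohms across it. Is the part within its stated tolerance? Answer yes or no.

Green → 5 (first significant figure)
Violet → 7 (second significant figure)
Yellow → ×10^4 multiplier
Brown → ±1% tolerance
57 × 10000 = 570000 Ω
Allowed range: 564300 Ω to 575700 Ω.
577600 ohms lies outside that range.

no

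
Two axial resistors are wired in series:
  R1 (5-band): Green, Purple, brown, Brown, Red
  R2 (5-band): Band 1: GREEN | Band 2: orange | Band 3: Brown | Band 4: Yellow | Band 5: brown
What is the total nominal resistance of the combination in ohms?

5315710 Ω

R1: green, violet, brown → 571; brown ×10 → 5710 Ω.
R2: green, orange, brown → 531; yellow ×10^4 → 5310000 Ω.
Series: 5710 + 5310000 = 5315710 Ω.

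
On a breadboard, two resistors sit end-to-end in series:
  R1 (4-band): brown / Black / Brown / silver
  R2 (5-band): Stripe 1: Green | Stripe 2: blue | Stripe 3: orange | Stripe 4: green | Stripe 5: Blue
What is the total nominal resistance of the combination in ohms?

56300100 Ω

R1: brown, black → 10; brown ×10 → 100 Ω.
R2: green, blue, orange → 563; green ×10^5 → 56300000 Ω.
Series: 100 + 56300000 = 56300100 Ω.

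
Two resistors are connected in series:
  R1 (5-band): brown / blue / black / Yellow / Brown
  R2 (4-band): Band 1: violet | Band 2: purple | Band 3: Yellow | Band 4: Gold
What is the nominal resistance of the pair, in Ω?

R1: brown, blue, black → 160; yellow ×10^4 → 1600000 Ω.
R2: violet, violet → 77; yellow ×10^4 → 770000 Ω.
Series: 1600000 + 770000 = 2370000 Ω.

2370000 Ω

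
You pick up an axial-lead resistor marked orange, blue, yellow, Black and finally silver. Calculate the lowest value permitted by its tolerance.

Orange → 3 (first significant figure)
Blue → 6 (second significant figure)
Yellow → 4 (third significant figure)
Black → ×1 multiplier
Silver → ±10% tolerance
364 × 1 = 364 Ω
Lowest = 364 × (1 − 10/100) = 327.6 Ω.

327.6 Ω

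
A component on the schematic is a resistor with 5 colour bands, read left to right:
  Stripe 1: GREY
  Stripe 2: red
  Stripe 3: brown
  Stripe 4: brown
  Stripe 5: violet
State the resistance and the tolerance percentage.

Grey → 8 (first significant figure)
Red → 2 (second significant figure)
Brown → 1 (third significant figure)
Brown → ×10 multiplier
Violet → ±0.1% tolerance
821 × 10 = 8210 Ω

8210 Ω ±0.1%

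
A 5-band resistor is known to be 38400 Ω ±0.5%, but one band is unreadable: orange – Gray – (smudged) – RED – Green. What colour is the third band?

yellow

38400 Ω = 384 × 10^2.
The third band gives digit 4 of the significand, and 4 is yellow.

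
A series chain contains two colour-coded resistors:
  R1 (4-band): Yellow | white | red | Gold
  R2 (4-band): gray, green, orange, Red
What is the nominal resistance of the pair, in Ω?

89900 Ω

R1: yellow, white → 49; red ×10^2 → 4900 Ω.
R2: grey, green → 85; orange ×10^3 → 85000 Ω.
Series: 4900 + 85000 = 89900 Ω.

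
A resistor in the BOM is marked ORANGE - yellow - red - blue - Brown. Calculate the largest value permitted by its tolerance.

Orange → 3 (first significant figure)
Yellow → 4 (second significant figure)
Red → 2 (third significant figure)
Blue → ×10^6 multiplier
Brown → ±1% tolerance
342 × 1000000 = 342000000 Ω
Largest = 342000000 × (1 + 1/100) = 345420000 Ω.

345420000 Ω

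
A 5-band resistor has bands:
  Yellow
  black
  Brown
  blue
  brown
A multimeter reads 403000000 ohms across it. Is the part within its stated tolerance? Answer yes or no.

yes

Yellow → 4 (first significant figure)
Black → 0 (second significant figure)
Brown → 1 (third significant figure)
Blue → ×10^6 multiplier
Brown → ±1% tolerance
401 × 1000000 = 401000000 Ω
Allowed range: 396990000 Ω to 405010000 Ω.
403000000 ohms lies inside that range.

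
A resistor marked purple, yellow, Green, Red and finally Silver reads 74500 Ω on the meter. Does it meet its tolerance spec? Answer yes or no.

Violet → 7 (first significant figure)
Yellow → 4 (second significant figure)
Green → 5 (third significant figure)
Red → ×10^2 multiplier
Silver → ±10% tolerance
745 × 100 = 74500 Ω
Allowed range: 67050 Ω to 81950 Ω.
74500 Ω lies inside that range.

yes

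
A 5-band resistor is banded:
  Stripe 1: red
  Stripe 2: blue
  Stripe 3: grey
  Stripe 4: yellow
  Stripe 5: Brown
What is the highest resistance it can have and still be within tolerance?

Red → 2 (first significant figure)
Blue → 6 (second significant figure)
Grey → 8 (third significant figure)
Yellow → ×10^4 multiplier
Brown → ±1% tolerance
268 × 10000 = 2680000 Ω
Highest = 2680000 × (1 + 1/100) = 2706800 Ω.

2706800 Ω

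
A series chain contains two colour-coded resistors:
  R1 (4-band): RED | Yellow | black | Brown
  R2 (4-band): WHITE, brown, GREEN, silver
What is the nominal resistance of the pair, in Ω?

9100024 Ω

R1: red, yellow → 24; black ×1 → 24 Ω.
R2: white, brown → 91; green ×10^5 → 9100000 Ω.
Series: 24 + 9100000 = 9100024 Ω.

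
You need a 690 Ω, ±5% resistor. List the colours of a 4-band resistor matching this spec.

690 Ω = 69 × 10^1.
6 → blue
9 → white
Multiplier 10^1 → brown.
±5% tolerance → gold.

blue, white, brown, gold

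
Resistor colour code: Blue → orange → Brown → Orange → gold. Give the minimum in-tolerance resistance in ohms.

599450 Ω

Blue → 6 (first significant figure)
Orange → 3 (second significant figure)
Brown → 1 (third significant figure)
Orange → ×10^3 multiplier
Gold → ±5% tolerance
631 × 1000 = 631000 Ω
Minimum = 631000 × (1 − 5/100) = 599450 Ω.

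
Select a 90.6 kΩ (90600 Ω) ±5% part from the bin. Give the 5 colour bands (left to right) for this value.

white, black, blue, red, gold

90600 Ω = 906 × 10^2.
9 → white
0 → black
6 → blue
Multiplier 10^2 → red.
±5% tolerance → gold.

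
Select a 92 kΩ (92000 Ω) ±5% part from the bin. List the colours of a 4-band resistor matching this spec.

white, red, orange, gold

92000 Ω = 92 × 10^3.
9 → white
2 → red
Multiplier 10^3 → orange.
±5% tolerance → gold.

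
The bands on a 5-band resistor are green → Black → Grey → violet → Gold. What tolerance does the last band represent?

±5%

The last band, gold, is the tolerance band.
Gold corresponds to ±5%.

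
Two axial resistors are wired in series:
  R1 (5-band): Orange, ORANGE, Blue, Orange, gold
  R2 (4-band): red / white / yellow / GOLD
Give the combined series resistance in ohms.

R1: orange, orange, blue → 336; orange ×10^3 → 336000 Ω.
R2: red, white → 29; yellow ×10^4 → 290000 Ω.
Series: 336000 + 290000 = 626000 Ω.

626000 Ω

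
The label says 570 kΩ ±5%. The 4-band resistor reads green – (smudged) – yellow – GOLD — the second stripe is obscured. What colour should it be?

violet

570000 Ω = 57 × 10^4.
The second band gives digit 7 of the significand, and 7 is violet.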